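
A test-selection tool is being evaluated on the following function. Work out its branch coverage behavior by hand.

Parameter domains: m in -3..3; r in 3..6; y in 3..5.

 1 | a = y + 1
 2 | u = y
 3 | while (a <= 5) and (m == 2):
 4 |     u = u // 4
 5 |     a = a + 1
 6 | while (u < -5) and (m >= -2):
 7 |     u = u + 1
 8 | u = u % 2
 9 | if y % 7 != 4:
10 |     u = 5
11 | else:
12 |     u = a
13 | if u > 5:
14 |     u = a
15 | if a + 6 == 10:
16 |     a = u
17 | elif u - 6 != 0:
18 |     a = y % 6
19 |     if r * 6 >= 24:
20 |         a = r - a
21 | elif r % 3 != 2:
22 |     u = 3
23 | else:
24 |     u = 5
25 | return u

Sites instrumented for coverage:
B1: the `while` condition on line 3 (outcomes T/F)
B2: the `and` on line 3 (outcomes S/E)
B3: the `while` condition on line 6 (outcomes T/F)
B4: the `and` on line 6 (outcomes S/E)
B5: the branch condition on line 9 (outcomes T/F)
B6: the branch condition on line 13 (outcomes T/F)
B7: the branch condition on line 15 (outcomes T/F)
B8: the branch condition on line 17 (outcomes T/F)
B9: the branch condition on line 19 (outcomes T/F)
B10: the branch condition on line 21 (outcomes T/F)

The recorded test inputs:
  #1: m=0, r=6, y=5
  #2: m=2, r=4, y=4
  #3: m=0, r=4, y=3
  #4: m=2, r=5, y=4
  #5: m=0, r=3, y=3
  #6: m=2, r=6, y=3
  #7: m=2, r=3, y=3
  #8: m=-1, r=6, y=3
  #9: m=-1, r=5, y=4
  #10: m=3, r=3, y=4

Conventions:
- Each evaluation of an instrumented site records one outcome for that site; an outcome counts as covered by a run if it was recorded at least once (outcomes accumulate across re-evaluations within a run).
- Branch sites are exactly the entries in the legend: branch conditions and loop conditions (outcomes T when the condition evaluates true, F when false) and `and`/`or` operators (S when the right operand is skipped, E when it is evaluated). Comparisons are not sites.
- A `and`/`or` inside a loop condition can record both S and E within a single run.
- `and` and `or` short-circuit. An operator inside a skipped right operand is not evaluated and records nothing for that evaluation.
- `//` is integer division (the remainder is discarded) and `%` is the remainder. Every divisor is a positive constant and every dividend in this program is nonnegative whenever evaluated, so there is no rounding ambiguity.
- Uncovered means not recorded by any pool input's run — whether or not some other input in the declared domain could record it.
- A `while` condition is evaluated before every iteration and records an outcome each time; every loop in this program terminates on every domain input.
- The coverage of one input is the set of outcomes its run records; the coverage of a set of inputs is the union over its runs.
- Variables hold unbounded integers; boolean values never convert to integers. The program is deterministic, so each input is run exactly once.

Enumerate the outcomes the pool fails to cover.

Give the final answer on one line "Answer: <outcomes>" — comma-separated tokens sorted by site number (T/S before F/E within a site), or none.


input #1, m=0, r=6, y=5: events B2->S, B1->F, B4->S, B3->F, B5->T, B6->F, B7->F, B8->T, B9->T; outcomes B1=F, B2=S, B3=F, B4=S, B5=T, B6=F, B7=F, B8=T, B9=T
input #2, m=2, r=4, y=4: events B2->E, B1->T, B2->S, B1->F, B4->S, B3->F, B5->F, B6->T, B7->F, B8->F, B10->T; outcomes B1=T, B1=F, B2=S, B2=E, B3=F, B4=S, B5=F, B6=T, B7=F, B8=F, B10=T
input #3, m=0, r=4, y=3: events B2->E, B1->F, B4->S, B3->F, B5->T, B6->F, B7->T; outcomes B1=F, B2=E, B3=F, B4=S, B5=T, B6=F, B7=T
input #4, m=2, r=5, y=4: events B2->E, B1->T, B2->S, B1->F, B4->S, B3->F, B5->F, B6->T, B7->F, B8->F, B10->F; outcomes B1=T, B1=F, B2=S, B2=E, B3=F, B4=S, B5=F, B6=T, B7=F, B8=F, B10=F
input #5, m=0, r=3, y=3: events B2->E, B1->F, B4->S, B3->F, B5->T, B6->F, B7->T; outcomes B1=F, B2=E, B3=F, B4=S, B5=T, B6=F, B7=T
input #6, m=2, r=6, y=3: events B2->E, B1->T, B2->E, B1->T, B2->S, B1->F, B4->S, B3->F, B5->T, B6->F, B7->F, B8->T, B9->T; outcomes B1=T, B1=F, B2=S, B2=E, B3=F, B4=S, B5=T, B6=F, B7=F, B8=T, B9=T
input #7, m=2, r=3, y=3: events B2->E, B1->T, B2->E, B1->T, B2->S, B1->F, B4->S, B3->F, B5->T, B6->F, B7->F, B8->T, B9->F; outcomes B1=T, B1=F, B2=S, B2=E, B3=F, B4=S, B5=T, B6=F, B7=F, B8=T, B9=F
input #8, m=-1, r=6, y=3: events B2->E, B1->F, B4->S, B3->F, B5->T, B6->F, B7->T; outcomes B1=F, B2=E, B3=F, B4=S, B5=T, B6=F, B7=T
input #9, m=-1, r=5, y=4: events B2->E, B1->F, B4->S, B3->F, B5->F, B6->F, B7->F, B8->T, B9->T; outcomes B1=F, B2=E, B3=F, B4=S, B5=F, B6=F, B7=F, B8=T, B9=T
input #10, m=3, r=3, y=4: events B2->E, B1->F, B4->S, B3->F, B5->F, B6->F, B7->F, B8->T, B9->F; outcomes B1=F, B2=E, B3=F, B4=S, B5=F, B6=F, B7=F, B8=T, B9=F
union over the pool: B1=T, B1=F, B2=S, B2=E, B3=F, B4=S, B5=T, B5=F, B6=T, B6=F, B7=T, B7=F, B8=T, B8=F, B9=T, B9=F, B10=T, B10=F
uncovered (2 of 20): B3=T, B4=E
Answer: B3=T, B4=E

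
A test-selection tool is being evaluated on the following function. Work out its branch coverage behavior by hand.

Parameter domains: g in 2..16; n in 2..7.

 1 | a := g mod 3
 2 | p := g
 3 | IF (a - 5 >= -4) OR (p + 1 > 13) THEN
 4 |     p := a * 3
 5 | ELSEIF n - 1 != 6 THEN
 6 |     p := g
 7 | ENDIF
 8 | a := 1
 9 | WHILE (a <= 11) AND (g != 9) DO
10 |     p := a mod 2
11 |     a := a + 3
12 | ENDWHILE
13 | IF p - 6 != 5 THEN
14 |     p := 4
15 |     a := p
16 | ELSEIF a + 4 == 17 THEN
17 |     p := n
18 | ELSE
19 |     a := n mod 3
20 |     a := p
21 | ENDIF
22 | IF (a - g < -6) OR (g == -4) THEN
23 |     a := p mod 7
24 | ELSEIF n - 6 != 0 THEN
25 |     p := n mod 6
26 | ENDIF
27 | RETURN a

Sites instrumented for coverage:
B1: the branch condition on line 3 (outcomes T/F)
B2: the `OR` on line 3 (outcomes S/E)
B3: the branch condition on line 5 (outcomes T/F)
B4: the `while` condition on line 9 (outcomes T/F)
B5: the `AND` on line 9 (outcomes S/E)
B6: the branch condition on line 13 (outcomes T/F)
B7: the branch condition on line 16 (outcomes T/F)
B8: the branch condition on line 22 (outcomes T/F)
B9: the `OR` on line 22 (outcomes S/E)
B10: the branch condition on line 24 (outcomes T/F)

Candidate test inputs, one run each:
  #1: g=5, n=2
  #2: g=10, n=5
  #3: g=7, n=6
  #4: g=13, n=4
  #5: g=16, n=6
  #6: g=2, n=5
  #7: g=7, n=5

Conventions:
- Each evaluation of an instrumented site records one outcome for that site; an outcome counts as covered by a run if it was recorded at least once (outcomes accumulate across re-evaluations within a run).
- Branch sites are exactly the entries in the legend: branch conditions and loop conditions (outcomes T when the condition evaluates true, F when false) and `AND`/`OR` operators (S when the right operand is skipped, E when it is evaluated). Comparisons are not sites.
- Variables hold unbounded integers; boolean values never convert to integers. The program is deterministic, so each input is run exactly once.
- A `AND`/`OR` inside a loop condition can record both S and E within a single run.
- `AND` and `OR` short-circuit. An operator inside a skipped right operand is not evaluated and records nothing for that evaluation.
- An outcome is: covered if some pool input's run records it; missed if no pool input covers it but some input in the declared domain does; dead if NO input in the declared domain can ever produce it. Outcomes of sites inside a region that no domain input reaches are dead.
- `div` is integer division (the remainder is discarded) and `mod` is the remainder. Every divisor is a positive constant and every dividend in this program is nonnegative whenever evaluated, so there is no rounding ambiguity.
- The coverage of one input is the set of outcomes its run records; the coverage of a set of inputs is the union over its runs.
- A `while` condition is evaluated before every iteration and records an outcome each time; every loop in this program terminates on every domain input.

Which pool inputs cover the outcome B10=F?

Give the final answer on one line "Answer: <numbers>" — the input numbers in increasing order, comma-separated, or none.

input #1 (g=5, n=2): misses B10=F
input #2 (g=10, n=5): misses B10=F
input #3 (g=7, n=6): covers B10=F
input #4 (g=13, n=4): misses B10=F
input #5 (g=16, n=6): misses B10=F
input #6 (g=2, n=5): misses B10=F
input #7 (g=7, n=5): misses B10=F

Answer: 3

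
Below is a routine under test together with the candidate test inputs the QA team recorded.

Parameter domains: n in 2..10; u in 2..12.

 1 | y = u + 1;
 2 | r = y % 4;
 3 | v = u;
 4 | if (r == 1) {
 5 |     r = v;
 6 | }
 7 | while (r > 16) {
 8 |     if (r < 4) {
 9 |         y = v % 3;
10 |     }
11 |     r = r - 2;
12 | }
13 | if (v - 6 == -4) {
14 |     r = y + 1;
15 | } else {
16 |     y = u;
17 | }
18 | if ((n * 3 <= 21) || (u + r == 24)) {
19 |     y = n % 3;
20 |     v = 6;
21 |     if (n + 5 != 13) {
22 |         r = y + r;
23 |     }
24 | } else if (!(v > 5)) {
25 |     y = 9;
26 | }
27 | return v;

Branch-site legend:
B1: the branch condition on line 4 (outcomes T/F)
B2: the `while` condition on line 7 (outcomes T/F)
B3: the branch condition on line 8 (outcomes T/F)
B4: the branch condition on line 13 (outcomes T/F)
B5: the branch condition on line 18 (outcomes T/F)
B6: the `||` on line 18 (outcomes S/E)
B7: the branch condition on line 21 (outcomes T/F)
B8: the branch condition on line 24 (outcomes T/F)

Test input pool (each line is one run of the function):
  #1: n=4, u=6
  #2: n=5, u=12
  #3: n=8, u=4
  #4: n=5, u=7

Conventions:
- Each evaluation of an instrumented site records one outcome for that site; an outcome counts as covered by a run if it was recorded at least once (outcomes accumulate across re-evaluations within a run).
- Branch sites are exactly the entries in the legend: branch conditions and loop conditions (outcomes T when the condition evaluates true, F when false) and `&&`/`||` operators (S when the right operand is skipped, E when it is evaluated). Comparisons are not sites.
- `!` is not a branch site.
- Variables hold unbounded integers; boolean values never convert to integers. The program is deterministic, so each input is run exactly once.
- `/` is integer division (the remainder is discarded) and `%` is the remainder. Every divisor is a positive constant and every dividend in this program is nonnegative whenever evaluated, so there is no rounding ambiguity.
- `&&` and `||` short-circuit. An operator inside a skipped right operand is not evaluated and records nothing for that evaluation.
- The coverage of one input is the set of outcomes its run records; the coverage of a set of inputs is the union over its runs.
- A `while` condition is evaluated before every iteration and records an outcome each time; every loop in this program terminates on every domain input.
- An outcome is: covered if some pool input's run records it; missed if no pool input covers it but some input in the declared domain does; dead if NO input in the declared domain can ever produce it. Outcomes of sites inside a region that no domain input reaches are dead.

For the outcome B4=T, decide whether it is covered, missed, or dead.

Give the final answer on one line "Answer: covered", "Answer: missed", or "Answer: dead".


no pool input records B4=T
but domain input (n=2, u=2) does record it -> reachable, so missed
Answer: missed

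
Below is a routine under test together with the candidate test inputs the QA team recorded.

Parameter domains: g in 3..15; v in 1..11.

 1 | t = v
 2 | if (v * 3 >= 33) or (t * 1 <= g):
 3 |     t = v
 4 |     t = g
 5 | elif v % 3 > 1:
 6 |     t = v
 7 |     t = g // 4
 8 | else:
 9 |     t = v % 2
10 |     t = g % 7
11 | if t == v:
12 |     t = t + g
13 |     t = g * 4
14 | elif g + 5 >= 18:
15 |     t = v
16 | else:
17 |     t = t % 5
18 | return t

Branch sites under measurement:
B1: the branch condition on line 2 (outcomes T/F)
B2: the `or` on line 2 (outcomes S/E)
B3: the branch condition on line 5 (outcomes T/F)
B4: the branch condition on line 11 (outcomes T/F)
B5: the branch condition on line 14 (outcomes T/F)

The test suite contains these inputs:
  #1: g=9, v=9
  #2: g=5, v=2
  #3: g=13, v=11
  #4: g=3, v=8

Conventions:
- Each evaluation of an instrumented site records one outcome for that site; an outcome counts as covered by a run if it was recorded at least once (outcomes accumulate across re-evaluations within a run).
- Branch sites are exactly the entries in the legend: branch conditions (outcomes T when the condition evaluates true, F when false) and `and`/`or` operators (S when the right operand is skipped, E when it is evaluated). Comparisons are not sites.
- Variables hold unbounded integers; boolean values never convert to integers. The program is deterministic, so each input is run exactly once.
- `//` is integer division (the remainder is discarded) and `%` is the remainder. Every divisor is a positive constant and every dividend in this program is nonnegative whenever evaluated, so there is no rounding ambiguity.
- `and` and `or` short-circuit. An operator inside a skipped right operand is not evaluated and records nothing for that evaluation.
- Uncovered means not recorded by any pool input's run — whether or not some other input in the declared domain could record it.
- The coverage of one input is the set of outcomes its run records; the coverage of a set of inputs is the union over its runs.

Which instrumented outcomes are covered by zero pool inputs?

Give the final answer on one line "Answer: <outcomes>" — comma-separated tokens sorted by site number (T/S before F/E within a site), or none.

test 1 (g=9, v=9) hits B1=T, B2=E, B4=T
test 2 (g=5, v=2) hits B1=T, B2=E, B4=F, B5=F
test 3 (g=13, v=11) hits B1=T, B2=S, B4=F, B5=T
test 4 (g=3, v=8) hits B1=F, B2=E, B3=T, B4=F, B5=F
union over the pool: B1=T, B1=F, B2=S, B2=E, B3=T, B4=T, B4=F, B5=T, B5=F
uncovered (1 of 10): B3=F

Answer: B3=F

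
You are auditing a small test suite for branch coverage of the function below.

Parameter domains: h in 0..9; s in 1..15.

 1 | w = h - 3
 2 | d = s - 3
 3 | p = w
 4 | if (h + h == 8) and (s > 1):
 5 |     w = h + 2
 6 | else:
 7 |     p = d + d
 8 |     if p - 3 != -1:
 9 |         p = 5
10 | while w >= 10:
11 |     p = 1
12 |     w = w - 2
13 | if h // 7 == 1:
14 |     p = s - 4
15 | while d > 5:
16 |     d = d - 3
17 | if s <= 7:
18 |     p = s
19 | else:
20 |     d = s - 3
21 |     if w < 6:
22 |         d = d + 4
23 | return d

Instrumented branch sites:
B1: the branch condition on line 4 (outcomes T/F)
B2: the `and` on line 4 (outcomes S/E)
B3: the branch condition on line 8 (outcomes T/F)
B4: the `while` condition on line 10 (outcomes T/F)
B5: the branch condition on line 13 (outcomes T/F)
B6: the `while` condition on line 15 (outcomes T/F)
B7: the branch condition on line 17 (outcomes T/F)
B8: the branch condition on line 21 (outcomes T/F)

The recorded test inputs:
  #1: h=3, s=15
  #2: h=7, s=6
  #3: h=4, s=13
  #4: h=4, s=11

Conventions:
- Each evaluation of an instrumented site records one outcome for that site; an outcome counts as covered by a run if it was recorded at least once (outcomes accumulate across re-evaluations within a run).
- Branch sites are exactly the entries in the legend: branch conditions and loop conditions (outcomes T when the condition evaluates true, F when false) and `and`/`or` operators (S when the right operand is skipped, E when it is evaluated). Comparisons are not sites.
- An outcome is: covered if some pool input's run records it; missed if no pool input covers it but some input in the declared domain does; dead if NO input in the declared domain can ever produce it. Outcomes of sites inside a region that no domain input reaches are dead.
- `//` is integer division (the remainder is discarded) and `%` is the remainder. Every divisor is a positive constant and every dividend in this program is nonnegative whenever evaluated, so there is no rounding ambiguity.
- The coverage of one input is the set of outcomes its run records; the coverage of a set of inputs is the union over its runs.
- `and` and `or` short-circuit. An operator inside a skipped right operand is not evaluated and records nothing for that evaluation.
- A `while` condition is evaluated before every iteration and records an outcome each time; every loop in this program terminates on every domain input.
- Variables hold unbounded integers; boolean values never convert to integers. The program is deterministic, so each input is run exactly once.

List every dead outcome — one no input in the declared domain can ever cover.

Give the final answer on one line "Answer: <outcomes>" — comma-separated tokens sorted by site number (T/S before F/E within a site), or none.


checking every outcome against all 150 domain inputs:
  B4=T: unreachable across the whole domain -> dead
  reachable outcomes have witnesses, e.g. B1=T (e.g. h=4, s=2), B1=F (e.g. h=0, s=1), B2=S (e.g. h=0, s=1), B2=E (e.g. h=4, s=1)
Answer: B4=T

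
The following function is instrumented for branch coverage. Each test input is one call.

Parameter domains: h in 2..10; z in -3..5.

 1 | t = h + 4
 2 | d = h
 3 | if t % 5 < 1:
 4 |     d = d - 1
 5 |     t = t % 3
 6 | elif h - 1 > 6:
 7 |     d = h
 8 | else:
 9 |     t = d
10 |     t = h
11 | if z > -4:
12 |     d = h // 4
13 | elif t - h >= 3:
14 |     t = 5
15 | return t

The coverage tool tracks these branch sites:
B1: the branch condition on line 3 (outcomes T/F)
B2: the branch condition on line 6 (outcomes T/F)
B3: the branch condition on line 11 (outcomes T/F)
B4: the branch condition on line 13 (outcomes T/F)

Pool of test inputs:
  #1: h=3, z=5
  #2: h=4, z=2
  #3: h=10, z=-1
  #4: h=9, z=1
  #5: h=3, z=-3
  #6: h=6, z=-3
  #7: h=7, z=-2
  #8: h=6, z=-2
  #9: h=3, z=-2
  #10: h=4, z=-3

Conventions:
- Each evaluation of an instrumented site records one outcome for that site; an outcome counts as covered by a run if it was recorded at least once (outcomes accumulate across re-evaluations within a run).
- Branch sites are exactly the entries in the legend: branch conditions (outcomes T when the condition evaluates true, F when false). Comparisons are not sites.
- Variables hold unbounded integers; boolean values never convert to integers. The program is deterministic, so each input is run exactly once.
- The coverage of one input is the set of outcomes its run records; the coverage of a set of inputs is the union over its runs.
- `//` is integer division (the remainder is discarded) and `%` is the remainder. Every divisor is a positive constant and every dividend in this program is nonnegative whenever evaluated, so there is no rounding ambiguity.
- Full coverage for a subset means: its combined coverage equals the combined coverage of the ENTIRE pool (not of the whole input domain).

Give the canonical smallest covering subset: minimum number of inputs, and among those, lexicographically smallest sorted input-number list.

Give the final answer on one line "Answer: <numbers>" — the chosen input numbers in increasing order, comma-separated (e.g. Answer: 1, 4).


input #1, h=3, z=5: outcomes B1=F, B2=F, B3=T
input #2, h=4, z=2: outcomes B1=F, B2=F, B3=T
input #3, h=10, z=-1: outcomes B1=F, B2=T, B3=T
input #4, h=9, z=1: outcomes B1=F, B2=T, B3=T
input #5, h=3, z=-3: outcomes B1=F, B2=F, B3=T
input #6, h=6, z=-3: outcomes B1=T, B3=T
input #7, h=7, z=-2: outcomes B1=F, B2=F, B3=T
input #8, h=6, z=-2: outcomes B1=T, B3=T
input #9, h=3, z=-2: outcomes B1=F, B2=F, B3=T
input #10, h=4, z=-3: outcomes B1=F, B2=F, B3=T
union over all inputs: B1=T, B1=F, B2=T, B2=F, B3=T (5 outcomes)
every size-1 subset falls short of the 5 outcomes (best: 3/5)
every size-2 subset falls short of the 5 outcomes (best: 4/5)
inputs {1, 3, 6} (size 3) cover everything; no size-3 subset with a lexicographically smaller index list covers all 5
Answer: 1, 3, 6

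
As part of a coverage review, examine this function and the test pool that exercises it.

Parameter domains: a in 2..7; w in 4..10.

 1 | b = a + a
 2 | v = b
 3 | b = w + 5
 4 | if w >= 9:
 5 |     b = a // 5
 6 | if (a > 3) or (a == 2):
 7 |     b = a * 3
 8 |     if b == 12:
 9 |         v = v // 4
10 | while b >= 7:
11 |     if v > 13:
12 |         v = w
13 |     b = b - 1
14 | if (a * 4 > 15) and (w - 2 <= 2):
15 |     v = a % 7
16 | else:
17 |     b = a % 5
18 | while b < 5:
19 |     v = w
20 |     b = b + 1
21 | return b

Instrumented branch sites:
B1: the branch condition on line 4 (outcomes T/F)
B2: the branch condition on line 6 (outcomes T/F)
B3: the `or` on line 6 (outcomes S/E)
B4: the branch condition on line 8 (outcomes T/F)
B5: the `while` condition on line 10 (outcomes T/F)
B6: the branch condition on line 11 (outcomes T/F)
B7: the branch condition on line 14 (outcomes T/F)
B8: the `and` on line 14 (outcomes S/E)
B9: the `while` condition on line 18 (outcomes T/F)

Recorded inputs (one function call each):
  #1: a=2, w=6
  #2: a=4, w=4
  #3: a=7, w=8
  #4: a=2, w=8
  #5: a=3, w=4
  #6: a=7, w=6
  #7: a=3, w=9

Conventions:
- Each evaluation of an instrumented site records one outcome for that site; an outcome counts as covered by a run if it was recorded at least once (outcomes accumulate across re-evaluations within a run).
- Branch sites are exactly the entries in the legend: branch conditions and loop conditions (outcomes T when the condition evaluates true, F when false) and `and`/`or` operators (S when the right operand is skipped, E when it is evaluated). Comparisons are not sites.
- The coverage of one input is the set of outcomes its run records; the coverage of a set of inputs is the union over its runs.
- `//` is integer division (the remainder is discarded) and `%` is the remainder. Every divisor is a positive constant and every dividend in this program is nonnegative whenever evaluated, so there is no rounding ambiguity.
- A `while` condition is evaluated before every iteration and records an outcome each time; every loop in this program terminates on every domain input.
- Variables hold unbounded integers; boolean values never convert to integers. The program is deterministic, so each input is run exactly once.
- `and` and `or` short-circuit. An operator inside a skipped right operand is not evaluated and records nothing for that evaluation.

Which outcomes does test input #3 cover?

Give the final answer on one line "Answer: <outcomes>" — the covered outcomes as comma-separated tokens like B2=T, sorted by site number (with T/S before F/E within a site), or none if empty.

Simulating input #3 (a=7, w=8) step by step:
  B1->F, B3->S, B2->T, B4->F, B5->T, B6->T, B5->T, B6->F, B5->T, B6->F
  B5->T, B6->F, B5->T, B6->F, B5->T, B6->F, B5->T, B6->F, B5->T, B6->F
  B5->T, B6->F, B5->T, B6->F, B5->T, B6->F, B5->T, B6->F, B5->T, B6->F
  B5->T, B6->F, B5->T, B6->F, B5->F, B8->E, B7->F, B9->T, B9->T, B9->T
  B9->F
deduplicating events, the covered set is: B1=F, B2=T, B3=S, B4=F, B5=T, B5=F, B6=T, B6=F, B7=F, B8=E, B9=T, B9=F

Answer: B1=F, B2=T, B3=S, B4=F, B5=T, B5=F, B6=T, B6=F, B7=F, B8=E, B9=T, B9=F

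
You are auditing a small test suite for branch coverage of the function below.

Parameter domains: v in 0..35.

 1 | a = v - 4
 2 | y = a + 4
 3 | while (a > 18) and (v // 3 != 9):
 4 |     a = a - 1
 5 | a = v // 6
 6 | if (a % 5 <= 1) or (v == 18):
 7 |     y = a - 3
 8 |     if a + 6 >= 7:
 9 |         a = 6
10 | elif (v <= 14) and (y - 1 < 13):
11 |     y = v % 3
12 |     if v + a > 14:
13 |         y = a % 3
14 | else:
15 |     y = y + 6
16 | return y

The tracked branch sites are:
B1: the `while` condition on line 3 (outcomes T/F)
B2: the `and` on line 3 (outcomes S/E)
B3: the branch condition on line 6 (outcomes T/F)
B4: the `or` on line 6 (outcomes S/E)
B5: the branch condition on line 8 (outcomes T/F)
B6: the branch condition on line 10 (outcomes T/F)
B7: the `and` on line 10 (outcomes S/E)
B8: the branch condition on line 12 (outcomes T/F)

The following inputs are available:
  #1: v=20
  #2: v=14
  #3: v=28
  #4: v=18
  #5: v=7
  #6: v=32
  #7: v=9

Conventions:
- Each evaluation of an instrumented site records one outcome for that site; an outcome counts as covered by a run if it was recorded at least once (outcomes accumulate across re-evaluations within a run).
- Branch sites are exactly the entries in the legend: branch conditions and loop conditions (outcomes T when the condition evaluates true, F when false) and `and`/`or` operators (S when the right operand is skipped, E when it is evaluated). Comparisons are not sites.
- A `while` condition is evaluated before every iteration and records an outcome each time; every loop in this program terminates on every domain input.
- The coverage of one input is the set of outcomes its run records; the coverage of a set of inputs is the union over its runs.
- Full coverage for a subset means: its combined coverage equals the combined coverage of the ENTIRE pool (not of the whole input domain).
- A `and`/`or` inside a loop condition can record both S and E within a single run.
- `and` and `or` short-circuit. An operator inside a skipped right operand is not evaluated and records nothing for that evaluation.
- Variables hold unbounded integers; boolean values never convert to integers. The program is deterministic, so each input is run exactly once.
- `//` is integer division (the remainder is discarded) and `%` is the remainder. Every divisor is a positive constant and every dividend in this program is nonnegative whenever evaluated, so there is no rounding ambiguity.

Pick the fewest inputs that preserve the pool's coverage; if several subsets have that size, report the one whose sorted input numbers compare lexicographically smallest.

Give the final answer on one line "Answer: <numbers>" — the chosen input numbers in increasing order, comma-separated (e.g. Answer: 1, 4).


test 1 (v=20) hits B1=F, B2=S, B3=F, B4=E, B6=F, B7=S
test 2 (v=14) hits B1=F, B2=S, B3=F, B4=E, B6=F, B7=E
test 3 (v=28) hits B1=F, B2=E, B3=F, B4=E, B6=F, B7=S
test 4 (v=18) hits B1=F, B2=S, B3=T, B4=E, B5=T
test 5 (v=7) hits B1=F, B2=S, B3=T, B4=S, B5=T
test 6 (v=32) hits B1=T, B1=F, B2=S, B2=E, B3=T, B4=S, B5=T
test 7 (v=9) hits B1=F, B2=S, B3=T, B4=S, B5=T
the full pool covers 12 outcomes: B1=T, B1=F, B2=S, B2=E, B3=T, B3=F, B4=S, B4=E, B5=T, B6=F, B7=S, B7=E
every size-1 subset falls short of the 12 outcomes (best: 7/12)
every size-2 subset falls short of the 12 outcomes (best: 11/12)
the canonical winner is {1, 2, 6}: size 3, full 12-outcome coverage, earliest index list among size-3 covers
Answer: 1, 2, 6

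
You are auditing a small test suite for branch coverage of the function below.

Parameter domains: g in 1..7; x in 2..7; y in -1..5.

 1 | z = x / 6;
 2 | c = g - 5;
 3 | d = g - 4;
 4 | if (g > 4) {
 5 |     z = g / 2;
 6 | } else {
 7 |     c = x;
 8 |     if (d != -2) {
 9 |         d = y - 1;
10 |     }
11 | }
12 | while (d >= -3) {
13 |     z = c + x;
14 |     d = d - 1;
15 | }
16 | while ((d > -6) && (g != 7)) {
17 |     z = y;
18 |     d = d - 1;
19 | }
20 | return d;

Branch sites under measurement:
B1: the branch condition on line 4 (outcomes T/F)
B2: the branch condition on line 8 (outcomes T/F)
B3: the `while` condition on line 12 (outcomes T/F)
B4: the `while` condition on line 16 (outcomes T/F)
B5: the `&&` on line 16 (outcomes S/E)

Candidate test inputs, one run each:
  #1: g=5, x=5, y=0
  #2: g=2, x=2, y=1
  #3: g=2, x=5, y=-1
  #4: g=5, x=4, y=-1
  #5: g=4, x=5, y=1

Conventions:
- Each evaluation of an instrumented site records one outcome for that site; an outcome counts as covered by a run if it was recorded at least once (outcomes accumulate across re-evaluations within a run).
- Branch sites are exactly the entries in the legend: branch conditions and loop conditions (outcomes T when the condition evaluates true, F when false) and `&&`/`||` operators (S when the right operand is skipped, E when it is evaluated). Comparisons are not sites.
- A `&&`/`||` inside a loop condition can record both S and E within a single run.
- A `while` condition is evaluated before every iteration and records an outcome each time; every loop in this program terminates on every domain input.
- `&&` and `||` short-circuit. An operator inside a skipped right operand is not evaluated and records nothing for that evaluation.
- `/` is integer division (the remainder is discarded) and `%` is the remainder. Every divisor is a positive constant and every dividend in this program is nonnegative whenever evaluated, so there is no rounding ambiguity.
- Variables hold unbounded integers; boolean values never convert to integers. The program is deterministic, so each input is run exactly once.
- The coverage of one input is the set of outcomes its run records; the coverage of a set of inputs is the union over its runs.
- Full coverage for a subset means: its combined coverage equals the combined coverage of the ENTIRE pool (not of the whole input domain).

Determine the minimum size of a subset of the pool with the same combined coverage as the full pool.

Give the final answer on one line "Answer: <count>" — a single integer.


run #1 (g=5, x=5, y=0) runs B1->T, B3->T, B3->T, B3->T, B3->T, B3->T, B3->F, B5->E, B4->T, B5->E, B4->T, B5->S, B4->F; records B1=T, B3=T, B3=F, B4=T, B4=F, B5=S, B5=E
run #2 (g=2, x=2, y=1) runs B1->F, B2->F, B3->T, B3->T, B3->F, B5->E, B4->T, B5->E, B4->T, B5->S, B4->F; records B1=F, B2=F, B3=T, B3=F, B4=T, B4=F, B5=S, B5=E
run #3 (g=2, x=5, y=-1) runs B1->F, B2->F, B3->T, B3->T, B3->F, B5->E, B4->T, B5->E, B4->T, B5->S, B4->F; records B1=F, B2=F, B3=T, B3=F, B4=T, B4=F, B5=S, B5=E
run #4 (g=5, x=4, y=-1) runs B1->T, B3->T, B3->T, B3->T, B3->T, B3->T, B3->F, B5->E, B4->T, B5->E, B4->T, B5->S, B4->F; records B1=T, B3=T, B3=F, B4=T, B4=F, B5=S, B5=E
run #5 (g=4, x=5, y=1) runs B1->F, B2->T, B3->T, B3->T, B3->T, B3->T, B3->F, B5->E, B4->T, B5->E, B4->T, B5->S, B4->F; records B1=F, B2=T, B3=T, B3=F, B4=T, B4=F, B5=S, B5=E
union over all inputs: B1=T, B1=F, B2=T, B2=F, B3=T, B3=F, B4=T, B4=F, B5=S, B5=E (10 outcomes)
checked all size-1 subsets: none covers 10 outcomes (max 8/10)
checked all size-2 subsets: none covers 10 outcomes (max 9/10)
the canonical winner is {1, 2, 5}: size 3, full 10-outcome coverage, earliest index list among size-3 covers
Answer: 3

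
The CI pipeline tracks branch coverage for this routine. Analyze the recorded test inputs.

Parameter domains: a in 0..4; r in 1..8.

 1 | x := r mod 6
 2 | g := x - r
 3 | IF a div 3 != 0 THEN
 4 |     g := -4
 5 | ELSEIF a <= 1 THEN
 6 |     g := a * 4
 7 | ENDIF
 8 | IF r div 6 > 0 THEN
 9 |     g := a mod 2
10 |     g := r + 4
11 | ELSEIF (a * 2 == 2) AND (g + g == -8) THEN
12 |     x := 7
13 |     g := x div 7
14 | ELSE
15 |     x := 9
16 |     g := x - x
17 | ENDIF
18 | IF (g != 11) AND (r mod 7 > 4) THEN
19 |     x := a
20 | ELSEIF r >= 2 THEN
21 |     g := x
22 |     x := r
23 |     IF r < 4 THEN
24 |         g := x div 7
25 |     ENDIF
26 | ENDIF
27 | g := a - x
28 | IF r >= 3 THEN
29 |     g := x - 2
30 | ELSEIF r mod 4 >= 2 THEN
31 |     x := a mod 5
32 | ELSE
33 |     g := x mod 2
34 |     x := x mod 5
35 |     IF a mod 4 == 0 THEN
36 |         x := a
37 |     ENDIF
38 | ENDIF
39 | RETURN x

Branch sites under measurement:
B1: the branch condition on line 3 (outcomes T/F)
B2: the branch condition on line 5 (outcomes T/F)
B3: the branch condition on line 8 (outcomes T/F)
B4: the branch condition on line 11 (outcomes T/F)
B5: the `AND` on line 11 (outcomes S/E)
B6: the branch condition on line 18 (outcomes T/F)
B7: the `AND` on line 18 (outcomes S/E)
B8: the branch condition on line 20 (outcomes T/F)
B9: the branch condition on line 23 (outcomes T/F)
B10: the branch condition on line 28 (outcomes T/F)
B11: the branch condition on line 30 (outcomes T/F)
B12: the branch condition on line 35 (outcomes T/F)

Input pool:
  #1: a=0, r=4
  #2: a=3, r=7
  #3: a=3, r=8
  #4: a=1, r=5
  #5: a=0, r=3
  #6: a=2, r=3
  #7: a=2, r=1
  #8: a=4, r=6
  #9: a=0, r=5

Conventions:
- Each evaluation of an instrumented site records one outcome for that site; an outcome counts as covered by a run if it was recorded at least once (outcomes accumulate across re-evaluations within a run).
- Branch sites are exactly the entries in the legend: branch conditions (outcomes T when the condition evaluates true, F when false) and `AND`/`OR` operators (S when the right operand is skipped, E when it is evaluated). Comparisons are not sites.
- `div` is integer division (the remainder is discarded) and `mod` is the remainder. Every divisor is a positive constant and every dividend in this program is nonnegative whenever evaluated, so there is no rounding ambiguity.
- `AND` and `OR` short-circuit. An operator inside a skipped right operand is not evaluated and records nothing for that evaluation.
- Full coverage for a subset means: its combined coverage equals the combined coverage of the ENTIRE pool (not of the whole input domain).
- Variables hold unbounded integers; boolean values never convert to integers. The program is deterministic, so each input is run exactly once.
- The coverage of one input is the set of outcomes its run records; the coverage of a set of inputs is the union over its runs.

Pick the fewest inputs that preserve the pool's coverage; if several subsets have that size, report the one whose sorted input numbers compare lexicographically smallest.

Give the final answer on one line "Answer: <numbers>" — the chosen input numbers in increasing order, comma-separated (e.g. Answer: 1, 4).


input #1 (a=0, r=4): covers B1=F, B2=T, B3=F, B4=F, B5=S, B6=F, B7=E, B8=T, B9=F, B10=T
input #2 (a=3, r=7): covers B1=T, B3=T, B6=F, B7=S, B8=T, B9=F, B10=T
input #3 (a=3, r=8): covers B1=T, B3=T, B6=F, B7=E, B8=T, B9=F, B10=T
input #4 (a=1, r=5): covers B1=F, B2=T, B3=F, B4=F, B5=E, B6=T, B7=E, B10=T
input #5 (a=0, r=3): covers B1=F, B2=T, B3=F, B4=F, B5=S, B6=F, B7=E, B8=T, B9=T, B10=T
input #6 (a=2, r=3): covers B1=F, B2=F, B3=F, B4=F, B5=S, B6=F, B7=E, B8=T, B9=T, B10=T
input #7 (a=2, r=1): covers B1=F, B2=F, B3=F, B4=F, B5=S, B6=F, B7=E, B8=F, B10=F, B11=F, B12=F
input #8 (a=4, r=6): covers B1=T, B3=T, B6=T, B7=E, B10=T
input #9 (a=0, r=5): covers B1=F, B2=T, B3=F, B4=F, B5=S, B6=T, B7=E, B10=T
union over all inputs: B1=T, B1=F, B2=T, B2=F, B3=T, B3=F, B4=F, B5=S, B5=E, B6=T, B6=F, B7=S, B7=E, B8=T, B8=F, B9=T, B9=F, B10=T, B10=F, B11=F, B12=F (21 outcomes)
checked all size-1 subsets: none covers 21 outcomes (max 11/21)
checked all size-2 subsets: none covers 21 outcomes (max 17/21)
checked all size-3 subsets: none covers 21 outcomes (max 20/21)
at size 4, {2, 4, 5, 7} reaches all 21 outcomes; every lexicographically earlier size-4 subset fails
Answer: 2, 4, 5, 7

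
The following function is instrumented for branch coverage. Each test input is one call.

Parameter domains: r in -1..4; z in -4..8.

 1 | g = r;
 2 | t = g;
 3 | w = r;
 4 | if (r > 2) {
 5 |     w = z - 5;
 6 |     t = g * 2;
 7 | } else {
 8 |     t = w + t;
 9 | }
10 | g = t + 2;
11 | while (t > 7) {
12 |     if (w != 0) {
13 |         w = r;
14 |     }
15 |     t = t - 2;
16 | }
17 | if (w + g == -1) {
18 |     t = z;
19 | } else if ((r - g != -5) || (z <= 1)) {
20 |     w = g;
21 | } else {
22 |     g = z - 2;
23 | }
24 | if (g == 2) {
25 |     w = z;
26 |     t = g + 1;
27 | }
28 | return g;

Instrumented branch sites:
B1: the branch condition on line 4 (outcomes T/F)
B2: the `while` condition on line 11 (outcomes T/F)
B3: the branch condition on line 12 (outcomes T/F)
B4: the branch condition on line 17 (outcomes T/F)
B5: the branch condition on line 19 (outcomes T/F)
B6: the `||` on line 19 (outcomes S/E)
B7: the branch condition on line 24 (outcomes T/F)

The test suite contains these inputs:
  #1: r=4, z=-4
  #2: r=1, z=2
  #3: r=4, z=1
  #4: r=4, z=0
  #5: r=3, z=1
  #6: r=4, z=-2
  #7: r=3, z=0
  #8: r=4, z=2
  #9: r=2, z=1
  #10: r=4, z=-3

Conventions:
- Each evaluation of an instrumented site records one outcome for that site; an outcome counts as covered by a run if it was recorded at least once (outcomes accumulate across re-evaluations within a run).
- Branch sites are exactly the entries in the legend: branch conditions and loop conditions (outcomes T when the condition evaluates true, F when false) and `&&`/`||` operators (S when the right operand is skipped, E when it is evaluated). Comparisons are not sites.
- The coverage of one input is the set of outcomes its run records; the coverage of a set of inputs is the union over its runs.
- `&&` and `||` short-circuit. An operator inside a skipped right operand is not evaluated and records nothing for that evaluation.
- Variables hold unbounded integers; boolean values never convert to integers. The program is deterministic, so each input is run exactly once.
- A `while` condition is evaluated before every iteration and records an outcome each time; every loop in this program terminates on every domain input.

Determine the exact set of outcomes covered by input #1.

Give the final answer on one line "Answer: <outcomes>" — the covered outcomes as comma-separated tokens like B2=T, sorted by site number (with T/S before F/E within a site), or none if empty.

Running input #1 (r=4, z=-4), event by event:
  B1->T, B2->T, B3->T, B2->F, B4->F, B6->S, B5->T, B7->F
as a set, this run covers: B1=T, B2=T, B2=F, B3=T, B4=F, B5=T, B6=S, B7=F

Answer: B1=T, B2=T, B2=F, B3=T, B4=F, B5=T, B6=S, B7=F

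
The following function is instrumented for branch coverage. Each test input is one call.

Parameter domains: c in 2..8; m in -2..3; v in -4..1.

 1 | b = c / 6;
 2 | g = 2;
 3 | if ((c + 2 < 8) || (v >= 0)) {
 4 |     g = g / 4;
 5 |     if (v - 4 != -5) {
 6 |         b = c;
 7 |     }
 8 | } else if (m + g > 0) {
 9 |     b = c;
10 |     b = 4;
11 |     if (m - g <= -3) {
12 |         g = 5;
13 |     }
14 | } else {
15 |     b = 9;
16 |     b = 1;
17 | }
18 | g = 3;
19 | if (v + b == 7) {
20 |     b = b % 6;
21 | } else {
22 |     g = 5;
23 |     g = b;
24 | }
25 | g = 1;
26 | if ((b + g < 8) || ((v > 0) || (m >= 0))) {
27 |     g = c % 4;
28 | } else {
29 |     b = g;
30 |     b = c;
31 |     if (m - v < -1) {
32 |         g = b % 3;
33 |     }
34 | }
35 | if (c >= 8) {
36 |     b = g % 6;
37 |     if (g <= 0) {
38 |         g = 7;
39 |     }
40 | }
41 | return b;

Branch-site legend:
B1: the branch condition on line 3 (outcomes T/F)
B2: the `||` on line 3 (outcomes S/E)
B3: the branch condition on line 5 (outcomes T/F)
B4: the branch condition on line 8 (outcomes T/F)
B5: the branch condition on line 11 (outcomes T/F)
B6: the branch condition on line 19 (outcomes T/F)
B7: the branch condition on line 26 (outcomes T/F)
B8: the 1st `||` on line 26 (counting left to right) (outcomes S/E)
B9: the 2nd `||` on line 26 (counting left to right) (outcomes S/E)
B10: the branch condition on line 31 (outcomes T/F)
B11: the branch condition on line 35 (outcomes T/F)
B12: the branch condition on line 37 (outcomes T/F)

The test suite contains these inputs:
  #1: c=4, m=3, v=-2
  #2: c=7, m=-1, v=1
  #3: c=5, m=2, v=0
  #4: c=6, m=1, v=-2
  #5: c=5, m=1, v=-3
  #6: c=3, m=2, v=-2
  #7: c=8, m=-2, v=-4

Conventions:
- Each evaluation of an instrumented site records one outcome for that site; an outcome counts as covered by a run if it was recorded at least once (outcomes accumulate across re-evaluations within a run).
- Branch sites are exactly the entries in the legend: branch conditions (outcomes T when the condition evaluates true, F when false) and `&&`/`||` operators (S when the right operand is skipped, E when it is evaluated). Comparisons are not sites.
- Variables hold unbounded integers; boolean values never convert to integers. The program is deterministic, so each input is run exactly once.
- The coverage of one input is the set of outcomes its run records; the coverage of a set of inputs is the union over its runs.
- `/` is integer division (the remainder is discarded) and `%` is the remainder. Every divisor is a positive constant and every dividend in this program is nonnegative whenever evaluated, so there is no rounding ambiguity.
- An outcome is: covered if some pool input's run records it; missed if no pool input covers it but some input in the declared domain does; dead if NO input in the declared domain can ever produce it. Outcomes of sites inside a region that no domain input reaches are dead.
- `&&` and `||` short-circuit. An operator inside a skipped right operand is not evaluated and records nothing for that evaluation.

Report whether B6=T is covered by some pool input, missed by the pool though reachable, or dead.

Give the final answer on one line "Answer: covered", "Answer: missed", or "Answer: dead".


no pool input records B6=T
but domain input (c=6, m=-2, v=1) does record it -> reachable, so missed
Answer: missed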